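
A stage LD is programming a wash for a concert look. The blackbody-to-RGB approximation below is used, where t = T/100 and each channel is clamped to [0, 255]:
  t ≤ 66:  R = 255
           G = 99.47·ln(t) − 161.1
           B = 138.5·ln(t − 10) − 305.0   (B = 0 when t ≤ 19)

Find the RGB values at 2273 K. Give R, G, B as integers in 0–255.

R=255, G=150, B=47

t = 2273/100 = 22.73; the t ≤ 66 branch applies.
R = 255 by definition for t ≤ 66.
G = 99.47·ln 22.73 − 161.1 = 99.47·3.1237 − 161.1 = 149.613.
B = 138.5·ln(22.73 − 10) − 305.0 = 138.5·ln 12.73 − 305.0 = 138.5·2.5440 − 305.0 = 47.339.
Rounded: (255, 150, 47).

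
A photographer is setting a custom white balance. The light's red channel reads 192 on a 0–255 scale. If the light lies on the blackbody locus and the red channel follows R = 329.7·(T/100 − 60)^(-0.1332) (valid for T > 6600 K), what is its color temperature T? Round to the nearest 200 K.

(t − 60)^(-0.1332) = 192/329.7 = 0.58235.
t − 60 = 0.58235^(1/-0.1332) = 0.58235^(-7.508) = 57.929, so t = 117.929.
T = 100·t = 11793 K → 11800 K to the nearest 200 K.

11800 K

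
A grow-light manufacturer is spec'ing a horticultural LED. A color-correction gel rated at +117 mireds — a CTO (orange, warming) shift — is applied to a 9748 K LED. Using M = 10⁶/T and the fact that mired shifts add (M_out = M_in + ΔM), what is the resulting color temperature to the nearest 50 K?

4550 K

M_in = 10⁶/9748 = 102.59 mireds.
M_out = 102.59 + (+117) = 219.59 mireds.
T_out = 10⁶/219.59 = 4554.0 K → 4550 K.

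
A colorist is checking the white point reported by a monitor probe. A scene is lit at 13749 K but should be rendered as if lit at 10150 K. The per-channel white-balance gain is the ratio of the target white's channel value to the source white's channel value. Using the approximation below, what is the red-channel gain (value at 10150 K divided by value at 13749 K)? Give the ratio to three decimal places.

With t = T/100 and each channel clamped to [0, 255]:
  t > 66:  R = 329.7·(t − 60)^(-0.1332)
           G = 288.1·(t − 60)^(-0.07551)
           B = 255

At 13749 K (t = 137.49):
  R = 329.7·(137.49 − 60)^(-0.1332) = 329.7·77.49^(-0.1332) = 329.7·0.56021 = 184.702.
At 10150 K (t = 101.5):
  R = 329.7·(101.5 − 60)^(-0.1332) = 329.7·41.5^(-0.1332) = 329.7·0.60880 = 200.722.
Gain = 200.722 / 184.702 = 1.0867 → 1.087.

1.087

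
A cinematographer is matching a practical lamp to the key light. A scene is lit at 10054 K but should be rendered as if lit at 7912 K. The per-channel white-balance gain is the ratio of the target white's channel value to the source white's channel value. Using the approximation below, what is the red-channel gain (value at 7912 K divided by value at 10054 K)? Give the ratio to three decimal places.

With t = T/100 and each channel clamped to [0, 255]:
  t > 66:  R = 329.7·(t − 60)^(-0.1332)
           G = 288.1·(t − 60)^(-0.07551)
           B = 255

At 10054 K (t = 100.54):
  R = 329.7·(100.54 − 60)^(-0.1332) = 329.7·40.54^(-0.1332) = 329.7·0.61070 = 201.349.
At 7912 K (t = 79.12):
  R = 329.7·(79.12 − 60)^(-0.1332) = 329.7·19.12^(-0.1332) = 329.7·0.67500 = 222.549.
Gain = 222.549 / 201.349 = 1.1053 → 1.105.

1.105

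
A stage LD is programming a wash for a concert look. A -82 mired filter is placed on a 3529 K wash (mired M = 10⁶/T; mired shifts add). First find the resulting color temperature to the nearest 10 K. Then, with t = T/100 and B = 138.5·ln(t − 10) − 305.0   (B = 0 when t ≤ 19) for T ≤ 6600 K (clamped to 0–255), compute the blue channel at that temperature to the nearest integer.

205

M_in = 10⁶/3529 = 283.37; M_out = 283.37 + (-82) = 201.37.
T_out = 10⁶/201.37 = 4966.1 K → 4970 K; t = 49.7.
B = 138.5·ln(49.7 − 10) − 305.0 = 138.5·ln 39.7 − 305.0 = 138.5·3.6814 − 305.0 = 204.867.
Rounded: 205.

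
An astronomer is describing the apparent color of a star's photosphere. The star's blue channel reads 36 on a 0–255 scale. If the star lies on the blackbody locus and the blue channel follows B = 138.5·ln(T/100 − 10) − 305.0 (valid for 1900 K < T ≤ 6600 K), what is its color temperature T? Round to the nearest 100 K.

2200 K

ln(t − 10) = (36 + 305.0) / 138.5 = 2.4621.
t − 10 = e^2.4621 = 11.729, so t = 21.729.
T = 100·t = 2173 K → 2200 K to the nearest 100 K.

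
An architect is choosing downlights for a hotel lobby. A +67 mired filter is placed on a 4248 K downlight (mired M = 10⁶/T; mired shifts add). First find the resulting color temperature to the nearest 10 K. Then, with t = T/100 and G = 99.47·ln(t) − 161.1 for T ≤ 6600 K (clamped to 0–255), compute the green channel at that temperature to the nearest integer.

187

M_in = 10⁶/4248 = 235.40; M_out = 235.40 + (+67) = 302.40.
T_out = 10⁶/302.40 = 3306.8 K → 3310 K; t = 33.1.
G = 99.47·ln 33.1 − 161.1 = 99.47·3.4995 − 161.1 = 186.999.
Rounded: 187.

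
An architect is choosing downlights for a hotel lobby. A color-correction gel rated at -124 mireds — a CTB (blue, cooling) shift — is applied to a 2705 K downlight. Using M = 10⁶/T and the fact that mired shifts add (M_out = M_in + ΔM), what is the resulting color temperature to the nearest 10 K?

M_in = 10⁶/2705 = 369.69 mireds.
M_out = 369.69 + (-124) = 245.69 mireds.
T_out = 10⁶/245.69 = 4070.2 K → 4070 K.

4070 K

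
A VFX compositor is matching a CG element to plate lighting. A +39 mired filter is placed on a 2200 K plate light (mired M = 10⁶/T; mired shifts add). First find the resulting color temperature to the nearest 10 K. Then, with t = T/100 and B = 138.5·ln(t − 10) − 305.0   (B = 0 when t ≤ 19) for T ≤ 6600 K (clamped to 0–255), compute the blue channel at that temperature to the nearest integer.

M_in = 10⁶/2200 = 454.55; M_out = 454.55 + (+39) = 493.55.
T_out = 10⁶/493.55 = 2026.2 K → 2030 K; t = 20.3.
B = 138.5·ln(20.3 − 10) − 305.0 = 138.5·ln 10.3 − 305.0 = 138.5·2.3321 − 305.0 = 18.002.
Rounded: 18.

18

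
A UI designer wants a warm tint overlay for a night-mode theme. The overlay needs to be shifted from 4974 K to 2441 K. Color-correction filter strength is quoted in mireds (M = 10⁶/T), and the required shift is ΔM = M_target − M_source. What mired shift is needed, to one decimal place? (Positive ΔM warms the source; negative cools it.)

+208.6 mireds

M_source = 10⁶/4974 = 201.045; M_target = 10⁶/2441 = 409.668.
ΔM = 409.668 − 201.045 = 208.623 → +208.6 mireds, a warming shift.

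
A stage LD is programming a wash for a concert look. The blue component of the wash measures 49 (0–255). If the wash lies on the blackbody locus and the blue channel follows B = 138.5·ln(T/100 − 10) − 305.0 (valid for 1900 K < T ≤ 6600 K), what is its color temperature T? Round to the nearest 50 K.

2300 K

ln(t − 10) = (49 + 305.0) / 138.5 = 2.5560.
t − 10 = e^2.5560 = 12.884, so t = 22.884.
T = 100·t = 2288 K → 2300 K to the nearest 50 K.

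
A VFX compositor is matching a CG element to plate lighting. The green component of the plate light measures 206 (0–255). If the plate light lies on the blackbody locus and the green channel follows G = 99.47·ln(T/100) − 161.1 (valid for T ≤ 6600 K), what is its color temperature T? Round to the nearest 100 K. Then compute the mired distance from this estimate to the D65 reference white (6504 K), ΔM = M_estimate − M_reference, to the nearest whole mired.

+96 mireds

ln t = (206 + 161.1) / 99.47 = 3.6906.
t = e^3.6906 = 40.067.
T = 100·t = 4007 K → 4000 K to the nearest 100 K.
M_estimate = 10⁶/4000 = 250.00; M_reference = 10⁶/6504 = 153.75.
ΔM = 250.00 − 153.75 = 96.25 → +96 mireds.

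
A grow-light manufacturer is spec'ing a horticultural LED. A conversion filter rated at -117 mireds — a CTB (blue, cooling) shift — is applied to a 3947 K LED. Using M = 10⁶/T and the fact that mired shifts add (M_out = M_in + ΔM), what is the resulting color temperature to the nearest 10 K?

7330 K

M_in = 10⁶/3947 = 253.36 mireds.
M_out = 253.36 + (-117) = 136.36 mireds.
T_out = 10⁶/136.36 = 7333.7 K → 7330 K.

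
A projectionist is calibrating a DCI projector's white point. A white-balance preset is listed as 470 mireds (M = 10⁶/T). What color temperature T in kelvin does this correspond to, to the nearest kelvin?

2128 K

T = 10⁶ / 470 = 2127.66 K → 2128 K.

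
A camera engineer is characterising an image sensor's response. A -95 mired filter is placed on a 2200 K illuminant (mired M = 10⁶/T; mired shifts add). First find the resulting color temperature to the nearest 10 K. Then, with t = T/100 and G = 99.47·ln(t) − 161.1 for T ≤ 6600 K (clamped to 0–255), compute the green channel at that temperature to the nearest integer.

170

M_in = 10⁶/2200 = 454.55; M_out = 454.55 + (-95) = 359.55.
T_out = 10⁶/359.55 = 2781.3 K → 2780 K; t = 27.8.
G = 99.47·ln 27.8 − 161.1 = 99.47·3.3250 − 161.1 = 169.641.
Rounded: 170.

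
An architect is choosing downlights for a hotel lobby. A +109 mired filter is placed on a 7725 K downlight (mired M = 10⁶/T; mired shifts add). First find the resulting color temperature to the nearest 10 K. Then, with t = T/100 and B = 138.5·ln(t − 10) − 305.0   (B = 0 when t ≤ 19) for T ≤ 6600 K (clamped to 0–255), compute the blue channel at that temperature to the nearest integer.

175

M_in = 10⁶/7725 = 129.45; M_out = 129.45 + (+109) = 238.45.
T_out = 10⁶/238.45 = 4193.8 K → 4190 K; t = 41.9.
B = 138.5·ln(41.9 − 10) − 305.0 = 138.5·ln 31.9 − 305.0 = 138.5·3.4626 − 305.0 = 174.571.
Rounded: 175.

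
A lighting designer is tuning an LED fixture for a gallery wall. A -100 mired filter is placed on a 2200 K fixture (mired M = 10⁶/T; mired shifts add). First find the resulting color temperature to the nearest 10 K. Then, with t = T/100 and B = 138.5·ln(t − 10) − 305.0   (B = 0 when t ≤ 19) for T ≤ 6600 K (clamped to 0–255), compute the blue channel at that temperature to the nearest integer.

M_in = 10⁶/2200 = 454.55; M_out = 454.55 + (-100) = 354.55.
T_out = 10⁶/354.55 = 2820.5 K → 2820 K; t = 28.2.
B = 138.5·ln(28.2 − 10) − 305.0 = 138.5·ln 18.2 − 305.0 = 138.5·2.9014 − 305.0 = 96.847.
Rounded: 97.

97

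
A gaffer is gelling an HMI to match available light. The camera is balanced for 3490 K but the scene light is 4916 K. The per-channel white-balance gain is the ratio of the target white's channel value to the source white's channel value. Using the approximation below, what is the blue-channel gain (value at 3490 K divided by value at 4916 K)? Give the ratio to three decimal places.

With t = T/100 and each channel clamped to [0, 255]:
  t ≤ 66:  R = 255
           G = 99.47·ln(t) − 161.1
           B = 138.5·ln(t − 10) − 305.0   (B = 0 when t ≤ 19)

At 4916 K (t = 49.16):
  B = 138.5·ln(49.16 − 10) − 305.0 = 138.5·ln 39.16 − 305.0 = 138.5·3.6677 − 305.0 = 202.970.
At 3490 K (t = 34.9):
  B = 138.5·ln(34.9 − 10) − 305.0 = 138.5·ln 24.9 − 305.0 = 138.5·3.2149 − 305.0 = 140.259.
Gain = 140.259 / 202.970 = 0.6910 → 0.691.

0.691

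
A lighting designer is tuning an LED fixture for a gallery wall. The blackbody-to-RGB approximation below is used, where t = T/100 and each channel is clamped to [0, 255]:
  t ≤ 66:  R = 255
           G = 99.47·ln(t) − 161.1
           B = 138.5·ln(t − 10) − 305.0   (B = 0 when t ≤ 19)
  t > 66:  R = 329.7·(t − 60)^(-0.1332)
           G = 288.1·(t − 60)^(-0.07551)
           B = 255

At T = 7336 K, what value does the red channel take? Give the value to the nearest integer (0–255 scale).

233

t = 7336/100 = 73.36; the t > 66 branch applies.
R = 329.7·(73.36 − 60)^(-0.1332) = 329.7·13.36^(-0.1332) = 329.7·0.70802 = 233.433.
Rounded: 233.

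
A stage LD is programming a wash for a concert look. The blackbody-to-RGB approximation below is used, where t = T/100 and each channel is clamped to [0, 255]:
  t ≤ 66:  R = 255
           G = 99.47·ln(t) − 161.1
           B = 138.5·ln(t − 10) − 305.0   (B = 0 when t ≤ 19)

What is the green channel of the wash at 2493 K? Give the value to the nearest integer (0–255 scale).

159

t = 2493/100 = 24.93; the t ≤ 66 branch applies.
G = 99.47·ln 24.93 − 161.1 = 99.47·3.2161 − 161.1 = 158.803.
Rounded: 159.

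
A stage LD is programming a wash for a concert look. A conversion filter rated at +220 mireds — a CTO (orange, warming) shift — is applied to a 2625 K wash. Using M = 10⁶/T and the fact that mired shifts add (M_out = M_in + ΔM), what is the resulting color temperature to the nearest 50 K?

1650 K

M_in = 10⁶/2625 = 380.95 mireds.
M_out = 380.95 + (+220) = 600.95 mireds.
T_out = 10⁶/600.95 = 1664.0 K → 1650 K.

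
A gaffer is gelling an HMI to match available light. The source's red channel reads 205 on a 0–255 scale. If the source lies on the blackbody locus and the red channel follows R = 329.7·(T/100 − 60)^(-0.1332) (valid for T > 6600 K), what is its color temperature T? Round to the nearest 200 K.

(t − 60)^(-0.1332) = 205/329.7 = 0.62178.
t − 60 = 0.62178^(1/-0.1332) = 0.62178^(-7.508) = 35.423, so t = 95.423.
T = 100·t = 9542 K → 9600 K to the nearest 200 K.

9600 K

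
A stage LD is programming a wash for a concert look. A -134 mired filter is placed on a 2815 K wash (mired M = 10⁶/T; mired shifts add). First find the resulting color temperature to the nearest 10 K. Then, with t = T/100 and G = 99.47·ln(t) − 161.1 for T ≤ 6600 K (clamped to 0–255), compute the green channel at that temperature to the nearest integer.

218

M_in = 10⁶/2815 = 355.24; M_out = 355.24 + (-134) = 221.24.
T_out = 10⁶/221.24 = 4520.0 K → 4520 K; t = 45.2.
G = 99.47·ln 45.2 − 161.1 = 99.47·3.8111 − 161.1 = 217.990.
Rounded: 218.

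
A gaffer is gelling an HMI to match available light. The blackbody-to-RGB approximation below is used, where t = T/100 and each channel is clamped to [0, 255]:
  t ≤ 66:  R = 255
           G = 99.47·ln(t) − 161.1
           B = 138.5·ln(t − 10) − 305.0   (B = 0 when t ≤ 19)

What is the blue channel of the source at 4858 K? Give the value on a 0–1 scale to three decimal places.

0.788

t = 4858/100 = 48.58; the t ≤ 66 branch applies.
B = 138.5·ln(48.58 − 10) − 305.0 = 138.5·ln 38.58 − 305.0 = 138.5·3.6527 − 305.0 = 200.904.
On a 0–1 scale: 200.904/255 = 0.7879 → 0.788.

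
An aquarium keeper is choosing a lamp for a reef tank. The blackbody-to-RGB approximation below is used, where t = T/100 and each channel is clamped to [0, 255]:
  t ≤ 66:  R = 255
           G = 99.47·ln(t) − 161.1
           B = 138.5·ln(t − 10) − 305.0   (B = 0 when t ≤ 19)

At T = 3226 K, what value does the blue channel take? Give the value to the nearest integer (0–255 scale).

125

t = 3226/100 = 32.26; the t ≤ 66 branch applies.
B = 138.5·ln(32.26 − 10) − 305.0 = 138.5·ln 22.26 − 305.0 = 138.5·3.1028 − 305.0 = 124.737.
Rounded: 125.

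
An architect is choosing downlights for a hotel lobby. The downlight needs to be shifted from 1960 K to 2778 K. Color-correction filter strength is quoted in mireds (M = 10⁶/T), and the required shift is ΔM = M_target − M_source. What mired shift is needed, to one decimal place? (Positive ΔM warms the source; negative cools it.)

-150.2 mireds

M_source = 10⁶/1960 = 510.204; M_target = 10⁶/2778 = 359.971.
ΔM = 359.971 − 510.204 = -150.233 → -150.2 mireds, a cooling shift.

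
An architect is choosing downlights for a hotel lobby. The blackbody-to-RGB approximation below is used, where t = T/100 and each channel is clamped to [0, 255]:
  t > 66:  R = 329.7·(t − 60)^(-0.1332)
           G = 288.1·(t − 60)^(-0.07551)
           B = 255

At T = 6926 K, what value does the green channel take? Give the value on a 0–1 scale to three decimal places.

t = 6926/100 = 69.26; the t > 66 branch applies.
G = 288.1·(69.26 − 60)^(-0.07551) = 288.1·9.26^(-0.07551) = 288.1·0.84530 = 243.531.
On a 0–1 scale: 243.531/255 = 0.9550 → 0.955.

0.955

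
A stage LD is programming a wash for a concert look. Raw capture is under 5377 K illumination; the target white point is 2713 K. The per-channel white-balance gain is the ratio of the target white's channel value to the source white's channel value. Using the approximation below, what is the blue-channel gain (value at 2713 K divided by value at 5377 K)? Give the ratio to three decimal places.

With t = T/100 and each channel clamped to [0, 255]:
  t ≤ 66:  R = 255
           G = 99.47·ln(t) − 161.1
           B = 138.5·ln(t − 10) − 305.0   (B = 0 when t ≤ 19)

At 5377 K (t = 53.77):
  B = 138.5·ln(53.77 − 10) − 305.0 = 138.5·ln 43.77 − 305.0 = 138.5·3.7789 − 305.0 = 218.384.
At 2713 K (t = 27.13):
  B = 138.5·ln(27.13 − 10) − 305.0 = 138.5·ln 17.13 − 305.0 = 138.5·2.8408 − 305.0 = 88.455.
Gain = 88.455 / 218.384 = 0.4050 → 0.405.

0.405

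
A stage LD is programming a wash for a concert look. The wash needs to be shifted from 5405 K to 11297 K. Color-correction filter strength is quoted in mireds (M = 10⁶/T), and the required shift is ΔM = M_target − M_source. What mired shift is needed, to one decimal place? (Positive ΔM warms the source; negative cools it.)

M_source = 10⁶/5405 = 185.014; M_target = 10⁶/11297 = 88.519.
ΔM = 88.519 − 185.014 = -96.495 → -96.5 mireds, a cooling shift.

-96.5 mireds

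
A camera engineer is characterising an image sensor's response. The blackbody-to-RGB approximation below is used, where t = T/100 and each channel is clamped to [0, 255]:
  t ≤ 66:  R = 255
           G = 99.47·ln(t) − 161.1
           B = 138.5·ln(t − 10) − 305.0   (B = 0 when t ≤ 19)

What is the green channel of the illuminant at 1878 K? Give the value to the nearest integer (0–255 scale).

t = 1878/100 = 18.78; the t ≤ 66 branch applies.
G = 99.47·ln 18.78 − 161.1 = 99.47·2.9328 − 161.1 = 130.625.
Rounded: 131.

131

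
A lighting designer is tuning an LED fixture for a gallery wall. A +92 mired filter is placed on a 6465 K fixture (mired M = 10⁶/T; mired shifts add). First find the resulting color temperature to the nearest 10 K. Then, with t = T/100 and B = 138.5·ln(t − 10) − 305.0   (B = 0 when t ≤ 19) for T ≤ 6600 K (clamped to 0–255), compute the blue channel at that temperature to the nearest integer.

M_in = 10⁶/6465 = 154.68; M_out = 154.68 + (+92) = 246.68.
T_out = 10⁶/246.68 = 4053.9 K → 4050 K; t = 40.5.
B = 138.5·ln(40.5 − 10) − 305.0 = 138.5·ln 30.5 − 305.0 = 138.5·3.4177 − 305.0 = 168.355.
Rounded: 168.

168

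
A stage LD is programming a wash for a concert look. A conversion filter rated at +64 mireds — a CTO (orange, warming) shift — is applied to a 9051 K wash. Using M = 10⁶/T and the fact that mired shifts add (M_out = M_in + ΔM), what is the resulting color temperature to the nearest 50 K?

M_in = 10⁶/9051 = 110.49 mireds.
M_out = 110.49 + (+64) = 174.49 mireds.
T_out = 10⁶/174.49 = 5731.2 K → 5750 K.

5750 K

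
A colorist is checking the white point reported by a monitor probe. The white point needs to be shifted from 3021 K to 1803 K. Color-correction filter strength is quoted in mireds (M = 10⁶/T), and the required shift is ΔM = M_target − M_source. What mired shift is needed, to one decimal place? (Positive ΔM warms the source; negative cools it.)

M_source = 10⁶/3021 = 331.016; M_target = 10⁶/1803 = 554.631.
ΔM = 554.631 − 331.016 = 223.615 → +223.6 mireds, a warming shift.

+223.6 mireds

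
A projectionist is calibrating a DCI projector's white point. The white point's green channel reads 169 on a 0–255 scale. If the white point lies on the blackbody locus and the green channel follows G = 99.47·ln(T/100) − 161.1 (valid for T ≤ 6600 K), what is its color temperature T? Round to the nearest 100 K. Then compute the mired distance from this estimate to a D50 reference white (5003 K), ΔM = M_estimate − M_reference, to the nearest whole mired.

ln t = (169 + 161.1) / 99.47 = 3.3186.
t = e^3.3186 = 27.621.
T = 100·t = 2762 K → 2800 K to the nearest 100 K.
M_estimate = 10⁶/2800 = 357.14; M_reference = 10⁶/5003 = 199.88.
ΔM = 357.14 − 199.88 = 157.26 → +157 mireds.

+157 mireds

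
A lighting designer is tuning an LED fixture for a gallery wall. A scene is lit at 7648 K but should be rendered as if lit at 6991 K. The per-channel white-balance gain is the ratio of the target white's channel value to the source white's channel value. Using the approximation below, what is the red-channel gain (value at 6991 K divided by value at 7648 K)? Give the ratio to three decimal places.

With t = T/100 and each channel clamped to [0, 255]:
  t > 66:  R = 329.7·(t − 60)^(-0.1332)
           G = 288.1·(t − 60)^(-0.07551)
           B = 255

1.070

At 7648 K (t = 76.48):
  R = 329.7·(76.48 − 60)^(-0.1332) = 329.7·16.48^(-0.1332) = 329.7·0.68850 = 226.997.
At 6991 K (t = 69.91):
  R = 329.7·(69.91 − 60)^(-0.1332) = 329.7·9.91^(-0.1332) = 329.7·0.73675 = 242.908.
Gain = 242.908 / 226.997 = 1.0701 → 1.070.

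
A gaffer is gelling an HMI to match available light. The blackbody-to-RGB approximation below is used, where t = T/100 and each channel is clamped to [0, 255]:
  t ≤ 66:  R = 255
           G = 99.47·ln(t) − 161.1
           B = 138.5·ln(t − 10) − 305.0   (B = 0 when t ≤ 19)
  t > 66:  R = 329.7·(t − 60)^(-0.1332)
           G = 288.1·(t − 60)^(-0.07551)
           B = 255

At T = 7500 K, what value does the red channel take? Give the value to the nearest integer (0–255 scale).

230

t = 7500/100 = 75; the t > 66 branch applies.
R = 329.7·(75 − 60)^(-0.1332) = 329.7·15^(-0.1332) = 329.7·0.69718 = 229.860.
Rounded: 230.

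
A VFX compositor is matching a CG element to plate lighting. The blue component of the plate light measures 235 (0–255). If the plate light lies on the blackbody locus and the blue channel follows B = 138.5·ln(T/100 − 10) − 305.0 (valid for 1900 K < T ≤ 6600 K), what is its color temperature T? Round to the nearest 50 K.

ln(t − 10) = (235 + 305.0) / 138.5 = 3.8989.
t − 10 = e^3.8989 = 49.349, so t = 59.349.
T = 100·t = 5935 K → 5950 K to the nearest 50 K.

5950 K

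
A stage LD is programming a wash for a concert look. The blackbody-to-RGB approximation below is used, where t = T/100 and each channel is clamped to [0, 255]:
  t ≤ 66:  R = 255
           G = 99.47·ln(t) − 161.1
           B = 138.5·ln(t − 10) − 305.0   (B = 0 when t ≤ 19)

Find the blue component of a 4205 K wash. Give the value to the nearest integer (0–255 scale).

175

t = 4205/100 = 42.05; the t ≤ 66 branch applies.
B = 138.5·ln(42.05 − 10) − 305.0 = 138.5·ln 32.05 − 305.0 = 138.5·3.4673 − 305.0 = 175.221.
Rounded: 175.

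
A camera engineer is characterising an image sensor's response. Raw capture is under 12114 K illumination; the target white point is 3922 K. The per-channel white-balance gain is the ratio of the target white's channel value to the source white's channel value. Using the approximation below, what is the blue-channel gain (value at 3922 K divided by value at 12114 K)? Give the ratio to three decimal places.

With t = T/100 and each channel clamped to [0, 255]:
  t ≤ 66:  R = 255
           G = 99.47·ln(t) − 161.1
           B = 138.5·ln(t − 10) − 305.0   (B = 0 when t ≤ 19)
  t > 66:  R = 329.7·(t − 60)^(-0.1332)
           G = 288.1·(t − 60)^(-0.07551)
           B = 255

0.637

At 12114 K (t = 121.14):
  B = 255 by definition for t > 66.
At 3922 K (t = 39.22):
  B = 138.5·ln(39.22 − 10) − 305.0 = 138.5·ln 29.22 − 305.0 = 138.5·3.3749 − 305.0 = 162.417.
Gain = 162.417 / 255.000 = 0.6369 → 0.637.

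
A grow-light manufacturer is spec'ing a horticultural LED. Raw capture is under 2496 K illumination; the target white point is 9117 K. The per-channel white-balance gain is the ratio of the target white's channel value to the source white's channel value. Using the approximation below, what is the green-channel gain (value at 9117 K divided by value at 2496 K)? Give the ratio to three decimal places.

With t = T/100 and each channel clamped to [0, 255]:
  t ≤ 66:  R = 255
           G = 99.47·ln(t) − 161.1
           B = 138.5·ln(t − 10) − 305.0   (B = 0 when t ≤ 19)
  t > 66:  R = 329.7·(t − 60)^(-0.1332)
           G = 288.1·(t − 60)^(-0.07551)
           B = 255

1.398

At 2496 K (t = 24.96):
  G = 99.47·ln 24.96 − 161.1 = 99.47·3.2173 − 161.1 = 158.922.
At 9117 K (t = 91.17):
  G = 288.1·(91.17 − 60)^(-0.07551) = 288.1·31.17^(-0.07551) = 288.1·0.77127 = 222.204.
Gain = 222.204 / 158.922 = 1.3982 → 1.398.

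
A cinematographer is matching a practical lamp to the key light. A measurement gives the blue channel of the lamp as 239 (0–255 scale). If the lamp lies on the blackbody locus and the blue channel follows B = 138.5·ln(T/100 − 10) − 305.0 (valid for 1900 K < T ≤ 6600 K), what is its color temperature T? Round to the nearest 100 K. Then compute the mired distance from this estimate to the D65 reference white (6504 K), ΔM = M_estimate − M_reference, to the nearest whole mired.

+10 mireds

ln(t − 10) = (239 + 305.0) / 138.5 = 3.9278.
t − 10 = e^3.9278 = 50.795, so t = 60.795.
T = 100·t = 6079 K → 6100 K to the nearest 100 K.
M_estimate = 10⁶/6100 = 163.93; M_reference = 10⁶/6504 = 153.75.
ΔM = 163.93 − 153.75 = 10.18 → +10 mireds.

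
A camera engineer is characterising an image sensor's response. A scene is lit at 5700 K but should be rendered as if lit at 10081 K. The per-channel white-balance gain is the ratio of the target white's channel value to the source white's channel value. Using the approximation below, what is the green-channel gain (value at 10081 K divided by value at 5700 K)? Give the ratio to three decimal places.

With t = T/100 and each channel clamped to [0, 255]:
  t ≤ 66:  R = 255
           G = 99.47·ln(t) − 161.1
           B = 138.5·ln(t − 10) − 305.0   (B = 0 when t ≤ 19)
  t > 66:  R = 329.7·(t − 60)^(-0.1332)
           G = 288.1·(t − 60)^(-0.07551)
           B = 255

At 5700 K (t = 57):
  G = 99.47·ln 57 − 161.1 = 99.47·4.0431 − 161.1 = 241.062.
At 10081 K (t = 100.81):
  G = 288.1·(100.81 − 60)^(-0.07551) = 288.1·40.81^(-0.07551) = 288.1·0.75574 = 217.728.
Gain = 217.728 / 241.062 = 0.9032 → 0.903.

0.903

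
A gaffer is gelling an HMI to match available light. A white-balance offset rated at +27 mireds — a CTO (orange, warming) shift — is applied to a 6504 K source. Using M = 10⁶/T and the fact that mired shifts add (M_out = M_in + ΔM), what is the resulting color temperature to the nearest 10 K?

5530 K

M_in = 10⁶/6504 = 153.75 mireds.
M_out = 153.75 + (+27) = 180.75 mireds.
T_out = 10⁶/180.75 = 5532.5 K → 5530 K.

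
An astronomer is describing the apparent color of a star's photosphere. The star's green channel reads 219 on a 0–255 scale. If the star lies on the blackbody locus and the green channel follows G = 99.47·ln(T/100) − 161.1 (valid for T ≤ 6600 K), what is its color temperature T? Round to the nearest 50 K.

4550 K

ln t = (219 + 161.1) / 99.47 = 3.8213.
t = e^3.8213 = 45.661.
T = 100·t = 4566 K → 4550 K to the nearest 50 K.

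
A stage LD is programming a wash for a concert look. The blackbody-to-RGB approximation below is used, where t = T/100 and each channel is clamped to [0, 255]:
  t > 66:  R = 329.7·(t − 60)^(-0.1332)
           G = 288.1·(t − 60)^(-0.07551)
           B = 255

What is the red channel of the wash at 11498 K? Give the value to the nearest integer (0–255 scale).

t = 11498/100 = 114.98; the t > 66 branch applies.
R = 329.7·(114.98 − 60)^(-0.1332) = 329.7·54.98^(-0.1332) = 329.7·0.58641 = 193.341.
Rounded: 193.

193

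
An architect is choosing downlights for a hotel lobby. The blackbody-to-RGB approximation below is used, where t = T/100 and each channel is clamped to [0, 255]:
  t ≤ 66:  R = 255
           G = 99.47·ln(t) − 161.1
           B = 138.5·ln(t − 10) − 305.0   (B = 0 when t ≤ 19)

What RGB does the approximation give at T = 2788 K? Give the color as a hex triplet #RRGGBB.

t = 2788/100 = 27.88; the t ≤ 66 branch applies.
R = 255 by definition for t ≤ 66.
G = 99.47·ln 27.88 − 161.1 = 99.47·3.3279 − 161.1 = 169.927.
B = 138.5·ln(27.88 − 10) − 305.0 = 138.5·ln 17.88 − 305.0 = 138.5·2.8837 − 305.0 = 94.390.
Rounded: (255, 170, 94).
In hex: #FFAA5E.

#FFAA5E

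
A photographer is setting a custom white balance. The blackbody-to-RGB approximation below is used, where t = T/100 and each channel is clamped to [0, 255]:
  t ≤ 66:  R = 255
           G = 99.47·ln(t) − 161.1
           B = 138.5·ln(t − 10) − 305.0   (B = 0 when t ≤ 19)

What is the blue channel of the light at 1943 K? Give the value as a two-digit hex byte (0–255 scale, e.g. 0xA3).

t = 1943/100 = 19.43; the t ≤ 66 branch applies.
B = 138.5·ln(19.43 − 10) − 305.0 = 138.5·ln 9.43 − 305.0 = 138.5·2.2439 − 305.0 = 5.780.
Rounded: 6; in hex, 0x06.

0x06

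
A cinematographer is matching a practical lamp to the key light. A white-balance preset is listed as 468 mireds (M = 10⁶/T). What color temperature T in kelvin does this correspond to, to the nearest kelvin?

T = 10⁶ / 468 = 2136.75 K → 2137 K.

2137 K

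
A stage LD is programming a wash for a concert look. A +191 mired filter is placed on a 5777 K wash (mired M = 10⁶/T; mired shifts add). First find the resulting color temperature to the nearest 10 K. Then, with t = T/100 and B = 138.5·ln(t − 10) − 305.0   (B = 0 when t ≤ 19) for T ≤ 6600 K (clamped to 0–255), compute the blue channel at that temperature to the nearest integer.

91

M_in = 10⁶/5777 = 173.10; M_out = 173.10 + (+191) = 364.10.
T_out = 10⁶/364.10 = 2746.5 K → 2750 K; t = 27.5.
B = 138.5·ln(27.5 − 10) − 305.0 = 138.5·ln 17.5 − 305.0 = 138.5·2.8622 − 305.0 = 91.415.
Rounded: 91.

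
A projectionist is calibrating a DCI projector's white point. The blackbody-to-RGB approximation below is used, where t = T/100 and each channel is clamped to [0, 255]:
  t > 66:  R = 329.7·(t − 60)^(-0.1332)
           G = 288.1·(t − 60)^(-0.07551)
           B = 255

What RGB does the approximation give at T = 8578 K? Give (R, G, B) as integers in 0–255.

t = 8578/100 = 85.78; the t > 66 branch applies.
R = 329.7·(85.78 − 60)^(-0.1332) = 329.7·25.78^(-0.1332) = 329.7·0.64866 = 213.863.
G = 288.1·(85.78 − 60)^(-0.07551) = 288.1·25.78^(-0.07551) = 288.1·0.78241 = 225.412.
B = 255 by definition for t > 66.
Rounded: (214, 225, 255).

(214, 225, 255)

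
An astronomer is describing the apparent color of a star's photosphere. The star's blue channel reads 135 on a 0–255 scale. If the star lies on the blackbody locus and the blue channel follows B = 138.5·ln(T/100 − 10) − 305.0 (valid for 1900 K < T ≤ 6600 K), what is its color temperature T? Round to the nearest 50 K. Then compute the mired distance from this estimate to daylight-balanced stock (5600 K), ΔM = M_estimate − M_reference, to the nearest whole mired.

ln(t − 10) = (135 + 305.0) / 138.5 = 3.1769.
t − 10 = e^3.1769 = 23.972, so t = 33.972.
T = 100·t = 3397 K → 3400 K to the nearest 50 K.
M_estimate = 10⁶/3400 = 294.12; M_reference = 10⁶/5600 = 178.57.
ΔM = 294.12 − 178.57 = 115.55 → +116 mireds.

+116 mireds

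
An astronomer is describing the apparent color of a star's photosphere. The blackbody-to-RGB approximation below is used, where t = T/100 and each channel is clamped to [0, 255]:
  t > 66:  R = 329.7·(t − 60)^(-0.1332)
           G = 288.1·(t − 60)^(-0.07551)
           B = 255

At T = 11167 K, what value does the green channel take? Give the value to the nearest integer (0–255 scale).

t = 11167/100 = 111.67; the t > 66 branch applies.
G = 288.1·(111.67 − 60)^(-0.07551) = 288.1·51.67^(-0.07551) = 288.1·0.74239 = 213.883.
Rounded: 214.

214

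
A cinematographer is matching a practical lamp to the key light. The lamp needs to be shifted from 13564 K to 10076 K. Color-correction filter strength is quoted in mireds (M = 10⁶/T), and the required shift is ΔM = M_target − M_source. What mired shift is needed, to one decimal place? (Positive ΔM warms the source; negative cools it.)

+25.5 mireds

M_source = 10⁶/13564 = 73.725; M_target = 10⁶/10076 = 99.246.
ΔM = 99.246 − 73.725 = 25.521 → +25.5 mireds, a warming shift.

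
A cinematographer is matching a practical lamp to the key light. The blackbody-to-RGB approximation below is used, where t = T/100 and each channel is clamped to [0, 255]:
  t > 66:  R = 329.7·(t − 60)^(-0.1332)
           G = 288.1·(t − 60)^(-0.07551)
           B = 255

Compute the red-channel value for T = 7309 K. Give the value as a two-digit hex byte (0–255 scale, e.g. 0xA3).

0xEA

t = 7309/100 = 73.09; the t > 66 branch applies.
R = 329.7·(73.09 − 60)^(-0.1332) = 329.7·13.09^(-0.1332) = 329.7·0.70994 = 234.068.
Rounded: 234; in hex, 0xEA.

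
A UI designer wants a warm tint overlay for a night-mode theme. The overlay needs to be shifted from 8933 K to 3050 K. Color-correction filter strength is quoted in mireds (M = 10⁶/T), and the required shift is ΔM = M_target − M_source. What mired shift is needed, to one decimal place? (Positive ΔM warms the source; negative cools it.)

M_source = 10⁶/8933 = 111.944; M_target = 10⁶/3050 = 327.869.
ΔM = 327.869 − 111.944 = 215.924 → +215.9 mireds, a warming shift.

+215.9 mireds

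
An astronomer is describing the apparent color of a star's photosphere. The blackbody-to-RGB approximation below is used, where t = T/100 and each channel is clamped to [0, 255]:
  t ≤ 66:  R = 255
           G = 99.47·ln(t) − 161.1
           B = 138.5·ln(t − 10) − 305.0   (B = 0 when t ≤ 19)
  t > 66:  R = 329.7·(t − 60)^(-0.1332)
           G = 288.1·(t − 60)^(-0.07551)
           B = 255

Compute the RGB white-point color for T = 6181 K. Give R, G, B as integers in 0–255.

R=255, G=249, B=242

t = 6181/100 = 61.81; the t ≤ 66 branch applies.
R = 255 by definition for t ≤ 66.
G = 99.47·ln 61.81 − 161.1 = 99.47·4.1241 − 161.1 = 249.121.
B = 138.5·ln(61.81 − 10) − 305.0 = 138.5·ln 51.81 − 305.0 = 138.5·3.9476 − 305.0 = 241.740.
Rounded: (255, 249, 242).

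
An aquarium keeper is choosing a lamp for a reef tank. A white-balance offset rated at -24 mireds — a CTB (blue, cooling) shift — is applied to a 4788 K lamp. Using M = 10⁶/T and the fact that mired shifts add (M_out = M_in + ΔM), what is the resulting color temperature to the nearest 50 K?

5400 K

M_in = 10⁶/4788 = 208.86 mireds.
M_out = 208.86 + (-24) = 184.86 mireds.
T_out = 10⁶/184.86 = 5409.6 K → 5400 K.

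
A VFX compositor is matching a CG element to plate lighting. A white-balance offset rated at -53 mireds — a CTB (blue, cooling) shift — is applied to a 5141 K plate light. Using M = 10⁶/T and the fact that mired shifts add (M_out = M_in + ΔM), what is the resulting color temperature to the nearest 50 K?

7050 K

M_in = 10⁶/5141 = 194.51 mireds.
M_out = 194.51 + (-53) = 141.51 mireds.
T_out = 10⁶/141.51 = 7066.4 K → 7050 K.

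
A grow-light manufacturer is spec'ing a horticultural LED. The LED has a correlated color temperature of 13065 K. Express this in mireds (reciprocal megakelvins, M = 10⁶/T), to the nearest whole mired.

77 mireds

M = 10⁶ / 13065 = 76.540 → 77 mireds.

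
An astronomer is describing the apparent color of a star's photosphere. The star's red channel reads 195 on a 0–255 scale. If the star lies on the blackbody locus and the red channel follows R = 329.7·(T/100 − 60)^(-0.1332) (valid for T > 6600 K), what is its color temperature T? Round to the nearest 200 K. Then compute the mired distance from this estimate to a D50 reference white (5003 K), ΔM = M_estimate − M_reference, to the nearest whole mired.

(t − 60)^(-0.1332) = 195/329.7 = 0.59145.
t − 60 = 0.59145^(1/-0.1332) = 0.59145^(-7.508) = 51.564, so t = 111.564.
T = 100·t = 11156 K → 11200 K to the nearest 200 K.
M_estimate = 10⁶/11200 = 89.29; M_reference = 10⁶/5003 = 199.88.
ΔM = 89.29 − 199.88 = -110.59 → -111 mireds.

-111 mireds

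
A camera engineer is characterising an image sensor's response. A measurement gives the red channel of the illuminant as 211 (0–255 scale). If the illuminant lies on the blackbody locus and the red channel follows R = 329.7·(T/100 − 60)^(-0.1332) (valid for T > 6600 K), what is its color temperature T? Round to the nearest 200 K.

8800 K

(t − 60)^(-0.1332) = 211/329.7 = 0.63998.
t − 60 = 0.63998^(1/-0.1332) = 0.63998^(-7.508) = 28.525, so t = 88.525.
T = 100·t = 8853 K → 8800 K to the nearest 200 K.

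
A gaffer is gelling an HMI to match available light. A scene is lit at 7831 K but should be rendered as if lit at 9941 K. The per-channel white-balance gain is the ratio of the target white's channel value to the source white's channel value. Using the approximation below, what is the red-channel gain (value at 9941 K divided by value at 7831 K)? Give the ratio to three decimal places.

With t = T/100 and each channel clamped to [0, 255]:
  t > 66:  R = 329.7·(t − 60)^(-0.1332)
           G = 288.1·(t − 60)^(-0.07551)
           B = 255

0.903

At 7831 K (t = 78.31):
  R = 329.7·(78.31 − 60)^(-0.1332) = 329.7·18.31^(-0.1332) = 329.7·0.67891 = 223.835.
At 9941 K (t = 99.41):
  R = 329.7·(99.41 − 60)^(-0.1332) = 329.7·39.41^(-0.1332) = 329.7·0.61301 = 202.108.
Gain = 202.108 / 223.835 = 0.9029 → 0.903.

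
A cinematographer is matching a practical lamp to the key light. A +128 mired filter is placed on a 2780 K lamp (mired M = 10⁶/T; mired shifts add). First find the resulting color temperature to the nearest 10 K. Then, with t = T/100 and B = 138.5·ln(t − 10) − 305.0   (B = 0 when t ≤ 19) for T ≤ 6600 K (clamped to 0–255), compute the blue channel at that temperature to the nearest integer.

M_in = 10⁶/2780 = 359.71; M_out = 359.71 + (+128) = 487.71.
T_out = 10⁶/487.71 = 2050.4 K → 2050 K; t = 20.5.
B = 138.5·ln(20.5 − 10) − 305.0 = 138.5·ln 10.5 − 305.0 = 138.5·2.3514 − 305.0 = 20.665.
Rounded: 21.

21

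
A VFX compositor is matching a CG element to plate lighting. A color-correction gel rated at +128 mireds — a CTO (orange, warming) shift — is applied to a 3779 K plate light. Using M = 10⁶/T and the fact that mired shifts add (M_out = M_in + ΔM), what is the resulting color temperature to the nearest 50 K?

M_in = 10⁶/3779 = 264.62 mireds.
M_out = 264.62 + (+128) = 392.62 mireds.
T_out = 10⁶/392.62 = 2547.0 K → 2550 K.

2550 K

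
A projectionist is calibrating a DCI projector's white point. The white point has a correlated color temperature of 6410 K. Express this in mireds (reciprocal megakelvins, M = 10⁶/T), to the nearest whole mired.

M = 10⁶ / 6410 = 156.006 → 156 mireds.

156 mireds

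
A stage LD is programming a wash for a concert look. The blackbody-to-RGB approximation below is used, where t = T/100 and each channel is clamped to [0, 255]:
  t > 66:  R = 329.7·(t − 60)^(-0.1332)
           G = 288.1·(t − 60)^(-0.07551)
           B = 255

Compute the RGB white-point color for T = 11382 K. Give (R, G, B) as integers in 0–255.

(194, 213, 255)

t = 11382/100 = 113.82; the t > 66 branch applies.
R = 329.7·(113.82 − 60)^(-0.1332) = 329.7·53.82^(-0.1332) = 329.7·0.58808 = 193.891.
G = 288.1·(113.82 − 60)^(-0.07551) = 288.1·53.82^(-0.07551) = 288.1·0.74011 = 213.226.
B = 255 by definition for t > 66.
Rounded: (194, 213, 255).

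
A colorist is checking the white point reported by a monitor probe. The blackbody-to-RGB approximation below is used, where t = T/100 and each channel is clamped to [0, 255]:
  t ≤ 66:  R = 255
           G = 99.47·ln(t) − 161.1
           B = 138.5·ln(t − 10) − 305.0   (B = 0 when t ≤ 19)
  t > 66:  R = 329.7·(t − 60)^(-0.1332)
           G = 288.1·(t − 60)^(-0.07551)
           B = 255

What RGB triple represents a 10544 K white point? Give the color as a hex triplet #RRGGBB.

t = 10544/100 = 105.44; the t > 66 branch applies.
R = 329.7·(105.44 − 60)^(-0.1332) = 329.7·45.44^(-0.1332) = 329.7·0.60149 = 198.312.
G = 288.1·(105.44 − 60)^(-0.07551) = 288.1·45.44^(-0.07551) = 288.1·0.74963 = 215.968.
B = 255 by definition for t > 66.
Rounded: (198, 216, 255).
In hex: #C6D8FF.

#C6D8FF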